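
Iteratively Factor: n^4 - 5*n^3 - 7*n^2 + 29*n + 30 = (n + 2)*(n^3 - 7*n^2 + 7*n + 15) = (n - 5)*(n + 2)*(n^2 - 2*n - 3) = (n - 5)*(n + 1)*(n + 2)*(n - 3)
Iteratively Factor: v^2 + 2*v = (v + 2)*(v)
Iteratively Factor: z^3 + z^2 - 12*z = (z + 4)*(z^2 - 3*z) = z*(z + 4)*(z - 3)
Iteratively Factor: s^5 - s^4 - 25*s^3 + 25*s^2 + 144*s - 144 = (s - 4)*(s^4 + 3*s^3 - 13*s^2 - 27*s + 36) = (s - 4)*(s + 4)*(s^3 - s^2 - 9*s + 9) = (s - 4)*(s - 1)*(s + 4)*(s^2 - 9) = (s - 4)*(s - 1)*(s + 3)*(s + 4)*(s - 3)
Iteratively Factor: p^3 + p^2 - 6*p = (p + 3)*(p^2 - 2*p) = (p - 2)*(p + 3)*(p)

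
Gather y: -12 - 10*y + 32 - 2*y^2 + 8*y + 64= -2*y^2 - 2*y + 84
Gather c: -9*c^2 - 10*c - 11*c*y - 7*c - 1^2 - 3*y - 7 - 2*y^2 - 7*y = -9*c^2 + c*(-11*y - 17) - 2*y^2 - 10*y - 8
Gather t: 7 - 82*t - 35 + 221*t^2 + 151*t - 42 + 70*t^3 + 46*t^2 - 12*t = 70*t^3 + 267*t^2 + 57*t - 70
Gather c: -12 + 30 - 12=6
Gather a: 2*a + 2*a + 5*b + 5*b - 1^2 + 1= 4*a + 10*b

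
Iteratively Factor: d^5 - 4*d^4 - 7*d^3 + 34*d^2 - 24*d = (d - 2)*(d^4 - 2*d^3 - 11*d^2 + 12*d) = (d - 4)*(d - 2)*(d^3 + 2*d^2 - 3*d) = (d - 4)*(d - 2)*(d + 3)*(d^2 - d) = (d - 4)*(d - 2)*(d - 1)*(d + 3)*(d)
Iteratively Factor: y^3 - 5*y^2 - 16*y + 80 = (y + 4)*(y^2 - 9*y + 20) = (y - 5)*(y + 4)*(y - 4)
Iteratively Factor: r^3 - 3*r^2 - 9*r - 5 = (r + 1)*(r^2 - 4*r - 5) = (r + 1)^2*(r - 5)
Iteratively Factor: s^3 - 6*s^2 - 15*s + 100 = (s + 4)*(s^2 - 10*s + 25) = (s - 5)*(s + 4)*(s - 5)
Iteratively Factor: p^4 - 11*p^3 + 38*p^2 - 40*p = (p)*(p^3 - 11*p^2 + 38*p - 40) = p*(p - 5)*(p^2 - 6*p + 8) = p*(p - 5)*(p - 2)*(p - 4)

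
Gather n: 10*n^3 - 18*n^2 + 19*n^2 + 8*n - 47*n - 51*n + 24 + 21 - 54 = 10*n^3 + n^2 - 90*n - 9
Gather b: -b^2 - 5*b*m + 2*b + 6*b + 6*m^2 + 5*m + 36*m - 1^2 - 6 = -b^2 + b*(8 - 5*m) + 6*m^2 + 41*m - 7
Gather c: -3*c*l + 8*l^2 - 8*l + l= -3*c*l + 8*l^2 - 7*l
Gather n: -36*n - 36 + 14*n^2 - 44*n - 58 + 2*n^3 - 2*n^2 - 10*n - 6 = 2*n^3 + 12*n^2 - 90*n - 100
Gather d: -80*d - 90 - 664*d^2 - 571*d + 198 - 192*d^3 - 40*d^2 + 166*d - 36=-192*d^3 - 704*d^2 - 485*d + 72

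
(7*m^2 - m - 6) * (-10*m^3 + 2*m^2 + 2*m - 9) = -70*m^5 + 24*m^4 + 72*m^3 - 77*m^2 - 3*m + 54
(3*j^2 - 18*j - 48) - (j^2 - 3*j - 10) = 2*j^2 - 15*j - 38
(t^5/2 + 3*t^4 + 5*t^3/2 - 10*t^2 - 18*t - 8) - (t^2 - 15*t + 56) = t^5/2 + 3*t^4 + 5*t^3/2 - 11*t^2 - 3*t - 64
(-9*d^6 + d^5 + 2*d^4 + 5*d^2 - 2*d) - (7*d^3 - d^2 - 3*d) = -9*d^6 + d^5 + 2*d^4 - 7*d^3 + 6*d^2 + d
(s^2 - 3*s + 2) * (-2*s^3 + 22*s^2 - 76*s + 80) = -2*s^5 + 28*s^4 - 146*s^3 + 352*s^2 - 392*s + 160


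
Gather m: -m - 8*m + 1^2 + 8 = 9 - 9*m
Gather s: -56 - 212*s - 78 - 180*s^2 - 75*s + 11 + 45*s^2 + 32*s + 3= -135*s^2 - 255*s - 120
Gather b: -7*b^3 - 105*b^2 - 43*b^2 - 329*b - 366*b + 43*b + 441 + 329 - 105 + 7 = -7*b^3 - 148*b^2 - 652*b + 672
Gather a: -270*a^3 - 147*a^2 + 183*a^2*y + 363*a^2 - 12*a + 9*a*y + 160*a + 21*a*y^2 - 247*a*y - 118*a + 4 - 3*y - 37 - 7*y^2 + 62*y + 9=-270*a^3 + a^2*(183*y + 216) + a*(21*y^2 - 238*y + 30) - 7*y^2 + 59*y - 24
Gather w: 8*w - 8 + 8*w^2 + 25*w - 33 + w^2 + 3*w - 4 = 9*w^2 + 36*w - 45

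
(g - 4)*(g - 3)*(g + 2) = g^3 - 5*g^2 - 2*g + 24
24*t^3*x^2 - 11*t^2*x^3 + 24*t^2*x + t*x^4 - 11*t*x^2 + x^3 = x*(-8*t + x)*(-3*t + x)*(t*x + 1)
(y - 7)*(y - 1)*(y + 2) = y^3 - 6*y^2 - 9*y + 14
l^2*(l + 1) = l^3 + l^2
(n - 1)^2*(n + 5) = n^3 + 3*n^2 - 9*n + 5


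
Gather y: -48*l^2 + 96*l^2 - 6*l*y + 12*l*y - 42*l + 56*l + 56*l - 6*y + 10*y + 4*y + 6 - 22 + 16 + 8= 48*l^2 + 70*l + y*(6*l + 8) + 8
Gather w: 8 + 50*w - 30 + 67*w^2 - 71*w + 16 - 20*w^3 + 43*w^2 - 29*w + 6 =-20*w^3 + 110*w^2 - 50*w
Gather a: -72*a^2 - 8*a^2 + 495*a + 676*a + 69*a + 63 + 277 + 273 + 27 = -80*a^2 + 1240*a + 640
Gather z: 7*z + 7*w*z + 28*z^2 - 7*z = 7*w*z + 28*z^2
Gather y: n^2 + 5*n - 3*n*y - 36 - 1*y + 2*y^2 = n^2 + 5*n + 2*y^2 + y*(-3*n - 1) - 36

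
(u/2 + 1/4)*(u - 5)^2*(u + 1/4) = u^4/2 - 37*u^3/8 + 141*u^2/16 + 35*u/4 + 25/16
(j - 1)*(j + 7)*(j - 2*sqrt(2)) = j^3 - 2*sqrt(2)*j^2 + 6*j^2 - 12*sqrt(2)*j - 7*j + 14*sqrt(2)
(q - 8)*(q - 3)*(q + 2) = q^3 - 9*q^2 + 2*q + 48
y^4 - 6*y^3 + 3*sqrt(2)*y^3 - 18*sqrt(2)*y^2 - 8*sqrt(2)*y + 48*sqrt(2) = (y - 6)*(y - sqrt(2))*(y + 2*sqrt(2))^2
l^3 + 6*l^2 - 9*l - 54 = (l - 3)*(l + 3)*(l + 6)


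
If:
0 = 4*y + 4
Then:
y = -1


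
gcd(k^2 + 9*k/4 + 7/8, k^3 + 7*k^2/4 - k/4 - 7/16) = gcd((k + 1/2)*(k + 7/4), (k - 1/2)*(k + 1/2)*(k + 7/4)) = k^2 + 9*k/4 + 7/8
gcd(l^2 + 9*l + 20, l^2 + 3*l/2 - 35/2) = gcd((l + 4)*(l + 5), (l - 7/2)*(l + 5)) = l + 5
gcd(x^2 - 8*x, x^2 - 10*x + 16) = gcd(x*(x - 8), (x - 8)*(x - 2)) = x - 8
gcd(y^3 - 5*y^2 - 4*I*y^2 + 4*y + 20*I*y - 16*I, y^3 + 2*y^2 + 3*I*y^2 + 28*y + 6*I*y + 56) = y - 4*I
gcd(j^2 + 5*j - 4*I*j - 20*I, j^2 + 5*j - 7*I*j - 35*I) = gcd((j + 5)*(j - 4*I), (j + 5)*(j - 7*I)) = j + 5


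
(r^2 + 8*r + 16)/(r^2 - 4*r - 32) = (r + 4)/(r - 8)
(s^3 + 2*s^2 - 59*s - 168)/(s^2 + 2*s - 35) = (s^2 - 5*s - 24)/(s - 5)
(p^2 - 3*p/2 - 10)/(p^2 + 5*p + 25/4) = 2*(p - 4)/(2*p + 5)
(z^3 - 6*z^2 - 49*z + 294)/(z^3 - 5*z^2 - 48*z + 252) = (z - 7)/(z - 6)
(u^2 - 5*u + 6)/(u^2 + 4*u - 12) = (u - 3)/(u + 6)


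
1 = 1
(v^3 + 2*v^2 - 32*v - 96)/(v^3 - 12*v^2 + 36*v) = (v^2 + 8*v + 16)/(v*(v - 6))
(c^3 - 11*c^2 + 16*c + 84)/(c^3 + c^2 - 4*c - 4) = (c^2 - 13*c + 42)/(c^2 - c - 2)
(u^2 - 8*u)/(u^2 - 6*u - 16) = u/(u + 2)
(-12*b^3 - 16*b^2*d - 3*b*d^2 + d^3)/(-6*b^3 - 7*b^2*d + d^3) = (6*b - d)/(3*b - d)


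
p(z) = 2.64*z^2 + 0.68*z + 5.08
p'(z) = 5.28*z + 0.68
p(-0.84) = 6.37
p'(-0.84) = -3.76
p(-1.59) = 10.67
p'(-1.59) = -7.72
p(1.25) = 10.06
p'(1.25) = 7.28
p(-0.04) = 5.06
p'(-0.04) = 0.47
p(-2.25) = 16.92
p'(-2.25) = -11.20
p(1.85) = 15.37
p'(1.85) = 10.45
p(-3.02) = 27.10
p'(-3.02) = -15.27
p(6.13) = 108.45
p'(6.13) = 33.05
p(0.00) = 5.08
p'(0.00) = 0.68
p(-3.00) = 26.80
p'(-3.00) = -15.16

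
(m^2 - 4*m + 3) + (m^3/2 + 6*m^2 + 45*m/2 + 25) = m^3/2 + 7*m^2 + 37*m/2 + 28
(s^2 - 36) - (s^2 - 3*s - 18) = 3*s - 18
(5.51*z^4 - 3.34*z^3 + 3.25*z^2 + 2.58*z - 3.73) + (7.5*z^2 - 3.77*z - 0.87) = 5.51*z^4 - 3.34*z^3 + 10.75*z^2 - 1.19*z - 4.6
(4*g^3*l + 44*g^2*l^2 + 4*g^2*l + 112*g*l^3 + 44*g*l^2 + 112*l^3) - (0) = 4*g^3*l + 44*g^2*l^2 + 4*g^2*l + 112*g*l^3 + 44*g*l^2 + 112*l^3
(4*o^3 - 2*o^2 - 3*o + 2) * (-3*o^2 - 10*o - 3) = -12*o^5 - 34*o^4 + 17*o^3 + 30*o^2 - 11*o - 6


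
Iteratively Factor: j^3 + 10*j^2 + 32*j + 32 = (j + 4)*(j^2 + 6*j + 8) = (j + 4)^2*(j + 2)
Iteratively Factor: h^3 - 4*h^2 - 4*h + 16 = (h - 4)*(h^2 - 4) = (h - 4)*(h - 2)*(h + 2)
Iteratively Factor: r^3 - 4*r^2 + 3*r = (r - 1)*(r^2 - 3*r) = r*(r - 1)*(r - 3)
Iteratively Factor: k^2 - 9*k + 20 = (k - 5)*(k - 4)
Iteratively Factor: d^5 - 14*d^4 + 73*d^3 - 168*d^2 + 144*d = (d - 4)*(d^4 - 10*d^3 + 33*d^2 - 36*d) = (d - 4)^2*(d^3 - 6*d^2 + 9*d) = (d - 4)^2*(d - 3)*(d^2 - 3*d) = d*(d - 4)^2*(d - 3)*(d - 3)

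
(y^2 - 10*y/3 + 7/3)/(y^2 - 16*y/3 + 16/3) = (3*y^2 - 10*y + 7)/(3*y^2 - 16*y + 16)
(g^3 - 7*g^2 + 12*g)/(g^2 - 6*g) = (g^2 - 7*g + 12)/(g - 6)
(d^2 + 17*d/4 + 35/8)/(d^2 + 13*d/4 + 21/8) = (2*d + 5)/(2*d + 3)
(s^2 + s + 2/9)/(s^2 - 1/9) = (3*s + 2)/(3*s - 1)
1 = 1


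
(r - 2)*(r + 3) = r^2 + r - 6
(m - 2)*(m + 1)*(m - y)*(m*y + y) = m^4*y - m^3*y^2 - 3*m^2*y + 3*m*y^2 - 2*m*y + 2*y^2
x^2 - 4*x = x*(x - 4)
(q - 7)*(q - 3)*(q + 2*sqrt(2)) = q^3 - 10*q^2 + 2*sqrt(2)*q^2 - 20*sqrt(2)*q + 21*q + 42*sqrt(2)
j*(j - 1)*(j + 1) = j^3 - j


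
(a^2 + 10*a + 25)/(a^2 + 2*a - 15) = (a + 5)/(a - 3)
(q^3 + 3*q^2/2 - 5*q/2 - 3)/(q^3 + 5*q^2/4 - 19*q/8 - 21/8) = 4*(q + 2)/(4*q + 7)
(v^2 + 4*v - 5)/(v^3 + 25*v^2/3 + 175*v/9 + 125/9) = 9*(v - 1)/(9*v^2 + 30*v + 25)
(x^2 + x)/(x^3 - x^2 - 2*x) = 1/(x - 2)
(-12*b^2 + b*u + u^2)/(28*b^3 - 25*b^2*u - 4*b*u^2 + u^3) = (-3*b + u)/(7*b^2 - 8*b*u + u^2)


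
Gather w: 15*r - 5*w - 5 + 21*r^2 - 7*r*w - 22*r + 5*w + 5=21*r^2 - 7*r*w - 7*r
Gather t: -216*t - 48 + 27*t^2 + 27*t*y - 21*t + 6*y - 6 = 27*t^2 + t*(27*y - 237) + 6*y - 54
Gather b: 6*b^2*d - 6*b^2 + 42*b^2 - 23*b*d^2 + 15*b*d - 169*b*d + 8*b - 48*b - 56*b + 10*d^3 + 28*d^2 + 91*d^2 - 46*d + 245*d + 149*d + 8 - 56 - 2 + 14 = b^2*(6*d + 36) + b*(-23*d^2 - 154*d - 96) + 10*d^3 + 119*d^2 + 348*d - 36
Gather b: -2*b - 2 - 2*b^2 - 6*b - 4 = -2*b^2 - 8*b - 6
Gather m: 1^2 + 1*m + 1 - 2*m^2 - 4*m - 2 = -2*m^2 - 3*m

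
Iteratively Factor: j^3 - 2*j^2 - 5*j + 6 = (j - 3)*(j^2 + j - 2) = (j - 3)*(j + 2)*(j - 1)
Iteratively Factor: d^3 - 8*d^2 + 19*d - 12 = (d - 1)*(d^2 - 7*d + 12) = (d - 3)*(d - 1)*(d - 4)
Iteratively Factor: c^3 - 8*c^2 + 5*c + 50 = (c - 5)*(c^2 - 3*c - 10) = (c - 5)^2*(c + 2)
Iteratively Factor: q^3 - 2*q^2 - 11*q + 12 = (q - 4)*(q^2 + 2*q - 3) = (q - 4)*(q + 3)*(q - 1)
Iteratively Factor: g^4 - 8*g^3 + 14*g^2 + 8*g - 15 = (g + 1)*(g^3 - 9*g^2 + 23*g - 15) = (g - 3)*(g + 1)*(g^2 - 6*g + 5) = (g - 3)*(g - 1)*(g + 1)*(g - 5)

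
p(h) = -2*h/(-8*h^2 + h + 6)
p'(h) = -2*h*(16*h - 1)/(-8*h^2 + h + 6)^2 - 2/(-8*h^2 + h + 6) = 2*(8*h^2 - h*(16*h - 1) - h - 6)/(-8*h^2 + h + 6)^2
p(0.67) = -0.44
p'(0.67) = -2.02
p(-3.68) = -0.07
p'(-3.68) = -0.02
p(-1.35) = -0.27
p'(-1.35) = -0.42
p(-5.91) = -0.04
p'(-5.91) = -0.01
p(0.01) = -0.00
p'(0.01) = -0.33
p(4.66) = 0.06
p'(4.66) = -0.01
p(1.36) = 0.37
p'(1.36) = -0.75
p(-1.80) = -0.17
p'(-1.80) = -0.14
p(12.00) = 0.02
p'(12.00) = 0.00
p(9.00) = 0.03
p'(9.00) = 0.00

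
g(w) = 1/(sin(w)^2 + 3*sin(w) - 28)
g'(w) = (-2*sin(w)*cos(w) - 3*cos(w))/(sin(w)^2 + 3*sin(w) - 28)^2 = -(2*sin(w) + 3)*cos(w)/(sin(w)^2 + 3*sin(w) - 28)^2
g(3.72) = -0.03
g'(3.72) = 0.00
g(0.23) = -0.04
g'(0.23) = -0.00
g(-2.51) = -0.03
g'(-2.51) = 0.00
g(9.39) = -0.04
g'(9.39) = 0.00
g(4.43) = -0.03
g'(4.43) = 0.00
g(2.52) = -0.04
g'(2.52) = 0.01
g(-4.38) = -0.04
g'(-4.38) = 0.00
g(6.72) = -0.04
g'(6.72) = -0.00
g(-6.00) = -0.04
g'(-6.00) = 0.00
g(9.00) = -0.04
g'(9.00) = 0.00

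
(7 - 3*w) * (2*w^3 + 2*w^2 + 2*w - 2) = -6*w^4 + 8*w^3 + 8*w^2 + 20*w - 14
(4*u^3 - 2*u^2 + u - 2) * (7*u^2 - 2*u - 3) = 28*u^5 - 22*u^4 - u^3 - 10*u^2 + u + 6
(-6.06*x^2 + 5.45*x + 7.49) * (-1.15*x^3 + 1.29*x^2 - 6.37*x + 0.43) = 6.969*x^5 - 14.0849*x^4 + 37.0192*x^3 - 27.6602*x^2 - 45.3678*x + 3.2207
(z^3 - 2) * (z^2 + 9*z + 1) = z^5 + 9*z^4 + z^3 - 2*z^2 - 18*z - 2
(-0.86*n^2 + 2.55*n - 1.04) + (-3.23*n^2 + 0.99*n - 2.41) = -4.09*n^2 + 3.54*n - 3.45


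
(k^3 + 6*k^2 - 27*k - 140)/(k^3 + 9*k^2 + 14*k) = (k^2 - k - 20)/(k*(k + 2))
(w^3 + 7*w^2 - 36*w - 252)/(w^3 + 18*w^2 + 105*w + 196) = (w^2 - 36)/(w^2 + 11*w + 28)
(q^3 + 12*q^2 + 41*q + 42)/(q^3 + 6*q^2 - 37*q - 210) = (q^2 + 5*q + 6)/(q^2 - q - 30)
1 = 1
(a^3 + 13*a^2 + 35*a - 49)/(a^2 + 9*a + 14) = (a^2 + 6*a - 7)/(a + 2)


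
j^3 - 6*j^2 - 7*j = j*(j - 7)*(j + 1)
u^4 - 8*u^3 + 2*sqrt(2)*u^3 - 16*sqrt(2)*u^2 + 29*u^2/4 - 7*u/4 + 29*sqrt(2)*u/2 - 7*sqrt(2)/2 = (u - 7)*(u - 1/2)^2*(u + 2*sqrt(2))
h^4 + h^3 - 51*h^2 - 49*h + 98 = (h - 7)*(h - 1)*(h + 2)*(h + 7)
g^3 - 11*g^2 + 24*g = g*(g - 8)*(g - 3)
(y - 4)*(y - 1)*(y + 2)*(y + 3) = y^4 - 15*y^2 - 10*y + 24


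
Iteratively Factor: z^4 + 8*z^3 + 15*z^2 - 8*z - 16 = (z - 1)*(z^3 + 9*z^2 + 24*z + 16) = (z - 1)*(z + 4)*(z^2 + 5*z + 4) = (z - 1)*(z + 1)*(z + 4)*(z + 4)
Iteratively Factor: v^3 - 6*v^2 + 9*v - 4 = (v - 4)*(v^2 - 2*v + 1) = (v - 4)*(v - 1)*(v - 1)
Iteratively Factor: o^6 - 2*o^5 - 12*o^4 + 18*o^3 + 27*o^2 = (o)*(o^5 - 2*o^4 - 12*o^3 + 18*o^2 + 27*o) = o*(o + 1)*(o^4 - 3*o^3 - 9*o^2 + 27*o) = o*(o - 3)*(o + 1)*(o^3 - 9*o) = o*(o - 3)^2*(o + 1)*(o^2 + 3*o) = o*(o - 3)^2*(o + 1)*(o + 3)*(o)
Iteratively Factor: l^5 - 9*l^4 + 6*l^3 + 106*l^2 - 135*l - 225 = (l + 3)*(l^4 - 12*l^3 + 42*l^2 - 20*l - 75) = (l + 1)*(l + 3)*(l^3 - 13*l^2 + 55*l - 75) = (l - 5)*(l + 1)*(l + 3)*(l^2 - 8*l + 15) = (l - 5)^2*(l + 1)*(l + 3)*(l - 3)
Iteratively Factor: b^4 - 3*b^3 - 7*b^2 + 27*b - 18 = (b - 1)*(b^3 - 2*b^2 - 9*b + 18) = (b - 1)*(b + 3)*(b^2 - 5*b + 6) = (b - 3)*(b - 1)*(b + 3)*(b - 2)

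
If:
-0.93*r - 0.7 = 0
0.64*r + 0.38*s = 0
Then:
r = -0.75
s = 1.27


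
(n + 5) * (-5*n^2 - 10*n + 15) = -5*n^3 - 35*n^2 - 35*n + 75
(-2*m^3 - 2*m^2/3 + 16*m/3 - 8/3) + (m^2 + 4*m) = -2*m^3 + m^2/3 + 28*m/3 - 8/3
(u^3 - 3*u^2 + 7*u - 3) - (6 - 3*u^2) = u^3 + 7*u - 9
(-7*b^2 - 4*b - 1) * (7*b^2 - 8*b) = -49*b^4 + 28*b^3 + 25*b^2 + 8*b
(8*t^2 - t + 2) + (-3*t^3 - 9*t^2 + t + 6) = -3*t^3 - t^2 + 8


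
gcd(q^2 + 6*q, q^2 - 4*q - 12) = 1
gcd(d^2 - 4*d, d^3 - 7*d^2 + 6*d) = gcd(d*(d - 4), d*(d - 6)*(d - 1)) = d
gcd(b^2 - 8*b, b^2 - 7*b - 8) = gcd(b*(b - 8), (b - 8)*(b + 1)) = b - 8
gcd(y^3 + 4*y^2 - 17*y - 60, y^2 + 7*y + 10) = y + 5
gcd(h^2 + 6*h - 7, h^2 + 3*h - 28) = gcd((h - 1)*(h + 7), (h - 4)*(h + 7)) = h + 7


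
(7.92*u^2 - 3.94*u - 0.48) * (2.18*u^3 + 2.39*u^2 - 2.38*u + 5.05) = 17.2656*u^5 + 10.3396*u^4 - 29.3126*u^3 + 48.226*u^2 - 18.7546*u - 2.424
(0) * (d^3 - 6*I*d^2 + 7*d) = 0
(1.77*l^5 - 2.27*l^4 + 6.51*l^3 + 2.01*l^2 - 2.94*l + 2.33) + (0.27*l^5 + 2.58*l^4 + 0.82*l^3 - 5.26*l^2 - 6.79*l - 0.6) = 2.04*l^5 + 0.31*l^4 + 7.33*l^3 - 3.25*l^2 - 9.73*l + 1.73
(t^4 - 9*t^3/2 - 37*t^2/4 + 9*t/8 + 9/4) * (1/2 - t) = -t^5 + 5*t^4 + 7*t^3 - 23*t^2/4 - 27*t/16 + 9/8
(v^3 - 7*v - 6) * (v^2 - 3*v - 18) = v^5 - 3*v^4 - 25*v^3 + 15*v^2 + 144*v + 108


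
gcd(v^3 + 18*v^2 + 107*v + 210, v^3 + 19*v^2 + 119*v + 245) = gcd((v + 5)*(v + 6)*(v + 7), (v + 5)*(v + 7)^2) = v^2 + 12*v + 35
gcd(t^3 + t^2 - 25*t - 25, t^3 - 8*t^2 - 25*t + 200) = t^2 - 25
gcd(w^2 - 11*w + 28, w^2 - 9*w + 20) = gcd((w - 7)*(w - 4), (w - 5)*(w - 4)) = w - 4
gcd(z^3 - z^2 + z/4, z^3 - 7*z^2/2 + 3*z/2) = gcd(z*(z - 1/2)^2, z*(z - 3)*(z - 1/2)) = z^2 - z/2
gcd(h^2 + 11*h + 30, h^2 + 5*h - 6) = h + 6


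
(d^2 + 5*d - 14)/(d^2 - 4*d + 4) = (d + 7)/(d - 2)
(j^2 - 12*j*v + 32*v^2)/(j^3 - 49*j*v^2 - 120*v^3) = (j - 4*v)/(j^2 + 8*j*v + 15*v^2)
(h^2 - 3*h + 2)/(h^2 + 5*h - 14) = (h - 1)/(h + 7)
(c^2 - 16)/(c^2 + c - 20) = (c + 4)/(c + 5)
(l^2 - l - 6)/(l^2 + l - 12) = (l + 2)/(l + 4)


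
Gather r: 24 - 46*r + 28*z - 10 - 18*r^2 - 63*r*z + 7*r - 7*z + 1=-18*r^2 + r*(-63*z - 39) + 21*z + 15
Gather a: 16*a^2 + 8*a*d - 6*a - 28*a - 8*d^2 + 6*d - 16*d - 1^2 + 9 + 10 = 16*a^2 + a*(8*d - 34) - 8*d^2 - 10*d + 18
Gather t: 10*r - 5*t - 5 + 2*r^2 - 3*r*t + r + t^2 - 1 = 2*r^2 + 11*r + t^2 + t*(-3*r - 5) - 6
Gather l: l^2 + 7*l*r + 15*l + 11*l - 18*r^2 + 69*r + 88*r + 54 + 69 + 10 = l^2 + l*(7*r + 26) - 18*r^2 + 157*r + 133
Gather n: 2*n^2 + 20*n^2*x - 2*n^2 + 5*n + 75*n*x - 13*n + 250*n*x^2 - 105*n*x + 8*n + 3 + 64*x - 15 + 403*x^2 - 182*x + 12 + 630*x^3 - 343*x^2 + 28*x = 20*n^2*x + n*(250*x^2 - 30*x) + 630*x^3 + 60*x^2 - 90*x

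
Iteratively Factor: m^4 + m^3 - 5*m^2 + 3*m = (m + 3)*(m^3 - 2*m^2 + m) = m*(m + 3)*(m^2 - 2*m + 1) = m*(m - 1)*(m + 3)*(m - 1)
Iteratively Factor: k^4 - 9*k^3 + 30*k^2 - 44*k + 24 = (k - 2)*(k^3 - 7*k^2 + 16*k - 12) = (k - 2)^2*(k^2 - 5*k + 6) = (k - 3)*(k - 2)^2*(k - 2)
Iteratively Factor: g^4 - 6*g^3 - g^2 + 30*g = (g - 3)*(g^3 - 3*g^2 - 10*g) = (g - 3)*(g + 2)*(g^2 - 5*g) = g*(g - 3)*(g + 2)*(g - 5)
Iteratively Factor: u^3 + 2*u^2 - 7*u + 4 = (u + 4)*(u^2 - 2*u + 1) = (u - 1)*(u + 4)*(u - 1)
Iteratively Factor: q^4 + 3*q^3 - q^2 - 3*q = (q)*(q^3 + 3*q^2 - q - 3) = q*(q + 3)*(q^2 - 1) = q*(q + 1)*(q + 3)*(q - 1)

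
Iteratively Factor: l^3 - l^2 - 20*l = (l)*(l^2 - l - 20) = l*(l - 5)*(l + 4)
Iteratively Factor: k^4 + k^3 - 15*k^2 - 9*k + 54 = (k + 3)*(k^3 - 2*k^2 - 9*k + 18) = (k + 3)^2*(k^2 - 5*k + 6) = (k - 2)*(k + 3)^2*(k - 3)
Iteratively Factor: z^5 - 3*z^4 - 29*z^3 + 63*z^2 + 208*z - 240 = (z - 1)*(z^4 - 2*z^3 - 31*z^2 + 32*z + 240) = (z - 1)*(z + 3)*(z^3 - 5*z^2 - 16*z + 80) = (z - 5)*(z - 1)*(z + 3)*(z^2 - 16) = (z - 5)*(z - 4)*(z - 1)*(z + 3)*(z + 4)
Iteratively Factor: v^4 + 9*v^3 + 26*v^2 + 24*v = (v + 2)*(v^3 + 7*v^2 + 12*v) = v*(v + 2)*(v^2 + 7*v + 12) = v*(v + 2)*(v + 4)*(v + 3)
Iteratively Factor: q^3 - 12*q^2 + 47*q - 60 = (q - 5)*(q^2 - 7*q + 12) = (q - 5)*(q - 3)*(q - 4)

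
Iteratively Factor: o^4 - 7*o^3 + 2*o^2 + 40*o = (o)*(o^3 - 7*o^2 + 2*o + 40) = o*(o - 5)*(o^2 - 2*o - 8) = o*(o - 5)*(o - 4)*(o + 2)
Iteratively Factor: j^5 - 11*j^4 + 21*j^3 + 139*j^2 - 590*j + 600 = (j - 2)*(j^4 - 9*j^3 + 3*j^2 + 145*j - 300) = (j - 5)*(j - 2)*(j^3 - 4*j^2 - 17*j + 60) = (j - 5)^2*(j - 2)*(j^2 + j - 12) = (j - 5)^2*(j - 3)*(j - 2)*(j + 4)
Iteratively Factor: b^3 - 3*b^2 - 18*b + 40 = (b - 2)*(b^2 - b - 20) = (b - 2)*(b + 4)*(b - 5)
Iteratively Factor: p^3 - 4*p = (p + 2)*(p^2 - 2*p) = (p - 2)*(p + 2)*(p)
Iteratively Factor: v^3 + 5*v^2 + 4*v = (v + 1)*(v^2 + 4*v) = (v + 1)*(v + 4)*(v)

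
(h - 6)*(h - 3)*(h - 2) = h^3 - 11*h^2 + 36*h - 36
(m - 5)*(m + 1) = m^2 - 4*m - 5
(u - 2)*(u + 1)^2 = u^3 - 3*u - 2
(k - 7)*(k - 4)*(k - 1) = k^3 - 12*k^2 + 39*k - 28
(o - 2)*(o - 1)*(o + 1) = o^3 - 2*o^2 - o + 2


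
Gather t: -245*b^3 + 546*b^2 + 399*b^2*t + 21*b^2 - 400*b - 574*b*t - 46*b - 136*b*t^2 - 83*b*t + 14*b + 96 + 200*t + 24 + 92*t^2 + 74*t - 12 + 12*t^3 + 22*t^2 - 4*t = -245*b^3 + 567*b^2 - 432*b + 12*t^3 + t^2*(114 - 136*b) + t*(399*b^2 - 657*b + 270) + 108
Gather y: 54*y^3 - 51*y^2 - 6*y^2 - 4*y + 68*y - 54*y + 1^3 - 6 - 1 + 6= 54*y^3 - 57*y^2 + 10*y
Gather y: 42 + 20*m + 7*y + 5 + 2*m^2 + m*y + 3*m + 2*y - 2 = 2*m^2 + 23*m + y*(m + 9) + 45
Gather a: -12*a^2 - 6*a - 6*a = -12*a^2 - 12*a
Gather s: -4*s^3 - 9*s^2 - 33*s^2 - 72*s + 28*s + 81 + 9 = -4*s^3 - 42*s^2 - 44*s + 90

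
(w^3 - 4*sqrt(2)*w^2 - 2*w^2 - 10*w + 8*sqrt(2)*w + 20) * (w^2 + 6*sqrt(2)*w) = w^5 - 2*w^4 + 2*sqrt(2)*w^4 - 58*w^3 - 4*sqrt(2)*w^3 - 60*sqrt(2)*w^2 + 116*w^2 + 120*sqrt(2)*w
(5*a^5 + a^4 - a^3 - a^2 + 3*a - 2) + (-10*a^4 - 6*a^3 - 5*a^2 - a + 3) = 5*a^5 - 9*a^4 - 7*a^3 - 6*a^2 + 2*a + 1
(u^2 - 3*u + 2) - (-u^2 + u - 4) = 2*u^2 - 4*u + 6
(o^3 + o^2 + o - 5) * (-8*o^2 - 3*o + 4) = -8*o^5 - 11*o^4 - 7*o^3 + 41*o^2 + 19*o - 20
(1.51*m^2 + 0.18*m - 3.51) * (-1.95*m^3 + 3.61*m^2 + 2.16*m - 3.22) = -2.9445*m^5 + 5.1001*m^4 + 10.7559*m^3 - 17.1445*m^2 - 8.1612*m + 11.3022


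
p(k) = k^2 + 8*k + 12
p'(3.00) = 14.00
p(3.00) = 45.00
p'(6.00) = 20.00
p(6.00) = 96.00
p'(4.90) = 17.80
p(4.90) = 75.21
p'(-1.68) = 4.64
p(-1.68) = 1.38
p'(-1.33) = 5.34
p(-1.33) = 3.13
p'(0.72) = 9.44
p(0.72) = 18.28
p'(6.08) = 20.16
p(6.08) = 97.61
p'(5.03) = 18.06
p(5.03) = 77.54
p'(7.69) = 23.38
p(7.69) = 132.66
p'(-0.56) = 6.88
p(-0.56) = 7.83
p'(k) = 2*k + 8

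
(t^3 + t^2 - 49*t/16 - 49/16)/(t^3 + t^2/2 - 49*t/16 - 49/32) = 2*(t + 1)/(2*t + 1)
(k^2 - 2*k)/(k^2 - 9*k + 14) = k/(k - 7)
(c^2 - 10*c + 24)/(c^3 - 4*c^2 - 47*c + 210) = (c - 4)/(c^2 + 2*c - 35)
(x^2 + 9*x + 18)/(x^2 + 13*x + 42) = (x + 3)/(x + 7)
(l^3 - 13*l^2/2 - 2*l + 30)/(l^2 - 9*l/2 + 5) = (l^2 - 4*l - 12)/(l - 2)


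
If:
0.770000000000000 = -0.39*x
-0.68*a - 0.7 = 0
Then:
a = -1.03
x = -1.97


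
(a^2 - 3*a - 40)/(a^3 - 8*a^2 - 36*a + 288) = (a + 5)/(a^2 - 36)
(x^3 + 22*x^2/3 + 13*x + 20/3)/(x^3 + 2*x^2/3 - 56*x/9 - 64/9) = 3*(x^2 + 6*x + 5)/(3*x^2 - 2*x - 16)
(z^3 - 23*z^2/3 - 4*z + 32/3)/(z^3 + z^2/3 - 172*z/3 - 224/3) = (z - 1)/(z + 7)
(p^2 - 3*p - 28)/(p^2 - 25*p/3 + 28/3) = 3*(p + 4)/(3*p - 4)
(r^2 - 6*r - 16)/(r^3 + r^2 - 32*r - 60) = (r - 8)/(r^2 - r - 30)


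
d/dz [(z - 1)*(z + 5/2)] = 2*z + 3/2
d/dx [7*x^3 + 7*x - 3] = 21*x^2 + 7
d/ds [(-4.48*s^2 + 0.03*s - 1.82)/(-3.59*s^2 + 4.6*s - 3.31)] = (-20.5003*s^2 + 16.59*s + 8.2727)/(12.8881*s^4 - 33.028*s^3 + 44.9258*s^2 - 30.452*s + 10.9561)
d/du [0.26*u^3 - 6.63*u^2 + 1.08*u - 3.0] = 0.78*u^2 - 13.26*u + 1.08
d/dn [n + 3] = 1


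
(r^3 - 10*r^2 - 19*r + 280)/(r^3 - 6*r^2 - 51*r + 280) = (r^2 - 2*r - 35)/(r^2 + 2*r - 35)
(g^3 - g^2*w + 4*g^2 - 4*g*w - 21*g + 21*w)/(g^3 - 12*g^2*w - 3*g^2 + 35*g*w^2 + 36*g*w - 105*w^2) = (g^2 - g*w + 7*g - 7*w)/(g^2 - 12*g*w + 35*w^2)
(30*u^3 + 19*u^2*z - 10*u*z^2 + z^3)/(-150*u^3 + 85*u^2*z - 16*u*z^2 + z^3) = (u + z)/(-5*u + z)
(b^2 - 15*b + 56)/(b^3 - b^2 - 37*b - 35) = (b - 8)/(b^2 + 6*b + 5)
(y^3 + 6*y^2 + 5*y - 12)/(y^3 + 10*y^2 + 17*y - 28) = (y + 3)/(y + 7)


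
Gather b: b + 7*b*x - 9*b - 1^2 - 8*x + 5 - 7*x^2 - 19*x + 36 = b*(7*x - 8) - 7*x^2 - 27*x + 40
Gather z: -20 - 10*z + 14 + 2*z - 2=-8*z - 8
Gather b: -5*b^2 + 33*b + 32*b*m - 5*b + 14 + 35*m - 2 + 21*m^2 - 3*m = -5*b^2 + b*(32*m + 28) + 21*m^2 + 32*m + 12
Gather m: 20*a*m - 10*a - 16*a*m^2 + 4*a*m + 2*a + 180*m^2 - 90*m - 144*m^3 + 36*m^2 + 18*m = -8*a - 144*m^3 + m^2*(216 - 16*a) + m*(24*a - 72)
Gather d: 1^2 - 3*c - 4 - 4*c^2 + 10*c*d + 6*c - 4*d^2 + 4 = -4*c^2 + 10*c*d + 3*c - 4*d^2 + 1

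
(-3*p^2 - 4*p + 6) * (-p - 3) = 3*p^3 + 13*p^2 + 6*p - 18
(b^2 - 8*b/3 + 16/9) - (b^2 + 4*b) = 16/9 - 20*b/3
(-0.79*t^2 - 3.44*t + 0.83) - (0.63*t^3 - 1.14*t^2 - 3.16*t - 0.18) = -0.63*t^3 + 0.35*t^2 - 0.28*t + 1.01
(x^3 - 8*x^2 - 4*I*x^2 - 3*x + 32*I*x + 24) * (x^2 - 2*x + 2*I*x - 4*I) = x^5 - 10*x^4 - 2*I*x^4 + 21*x^3 + 20*I*x^3 - 50*x^2 - 38*I*x^2 + 80*x + 60*I*x - 96*I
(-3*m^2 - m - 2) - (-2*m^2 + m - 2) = -m^2 - 2*m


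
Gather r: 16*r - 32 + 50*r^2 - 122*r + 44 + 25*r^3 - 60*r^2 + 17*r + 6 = 25*r^3 - 10*r^2 - 89*r + 18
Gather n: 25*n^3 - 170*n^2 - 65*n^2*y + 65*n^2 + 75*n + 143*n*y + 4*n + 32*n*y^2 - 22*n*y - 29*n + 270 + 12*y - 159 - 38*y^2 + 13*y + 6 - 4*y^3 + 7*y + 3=25*n^3 + n^2*(-65*y - 105) + n*(32*y^2 + 121*y + 50) - 4*y^3 - 38*y^2 + 32*y + 120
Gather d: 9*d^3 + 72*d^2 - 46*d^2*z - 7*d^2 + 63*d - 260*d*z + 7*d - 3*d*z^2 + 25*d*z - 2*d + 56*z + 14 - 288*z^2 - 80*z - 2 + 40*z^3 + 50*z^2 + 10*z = 9*d^3 + d^2*(65 - 46*z) + d*(-3*z^2 - 235*z + 68) + 40*z^3 - 238*z^2 - 14*z + 12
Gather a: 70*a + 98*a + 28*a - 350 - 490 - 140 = 196*a - 980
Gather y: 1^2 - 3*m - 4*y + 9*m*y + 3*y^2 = -3*m + 3*y^2 + y*(9*m - 4) + 1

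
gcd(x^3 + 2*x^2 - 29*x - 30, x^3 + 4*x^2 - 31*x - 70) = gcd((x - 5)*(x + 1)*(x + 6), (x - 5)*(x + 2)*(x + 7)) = x - 5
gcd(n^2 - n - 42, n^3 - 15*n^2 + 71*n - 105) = n - 7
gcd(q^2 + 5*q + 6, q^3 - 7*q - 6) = q + 2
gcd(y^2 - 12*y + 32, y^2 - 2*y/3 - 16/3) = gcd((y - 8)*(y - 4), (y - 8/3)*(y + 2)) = 1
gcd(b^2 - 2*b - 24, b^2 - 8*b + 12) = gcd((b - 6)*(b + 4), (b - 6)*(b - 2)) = b - 6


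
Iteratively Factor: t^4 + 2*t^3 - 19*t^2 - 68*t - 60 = (t - 5)*(t^3 + 7*t^2 + 16*t + 12) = (t - 5)*(t + 2)*(t^2 + 5*t + 6) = (t - 5)*(t + 2)*(t + 3)*(t + 2)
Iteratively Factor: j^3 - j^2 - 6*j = (j)*(j^2 - j - 6) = j*(j + 2)*(j - 3)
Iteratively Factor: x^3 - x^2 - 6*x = (x + 2)*(x^2 - 3*x) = x*(x + 2)*(x - 3)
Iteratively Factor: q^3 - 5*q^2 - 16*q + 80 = (q - 4)*(q^2 - q - 20) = (q - 5)*(q - 4)*(q + 4)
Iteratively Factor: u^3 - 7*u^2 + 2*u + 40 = (u - 5)*(u^2 - 2*u - 8) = (u - 5)*(u + 2)*(u - 4)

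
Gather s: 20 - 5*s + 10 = 30 - 5*s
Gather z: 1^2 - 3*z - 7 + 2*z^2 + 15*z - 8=2*z^2 + 12*z - 14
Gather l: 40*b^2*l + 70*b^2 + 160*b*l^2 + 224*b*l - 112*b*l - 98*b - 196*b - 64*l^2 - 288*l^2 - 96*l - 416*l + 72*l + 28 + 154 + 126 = 70*b^2 - 294*b + l^2*(160*b - 352) + l*(40*b^2 + 112*b - 440) + 308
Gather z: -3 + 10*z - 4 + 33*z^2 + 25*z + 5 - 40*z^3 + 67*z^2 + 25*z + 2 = -40*z^3 + 100*z^2 + 60*z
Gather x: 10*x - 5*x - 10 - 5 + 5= 5*x - 10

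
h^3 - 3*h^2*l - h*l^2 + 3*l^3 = (h - 3*l)*(h - l)*(h + l)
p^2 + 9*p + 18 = (p + 3)*(p + 6)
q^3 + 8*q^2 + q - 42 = (q - 2)*(q + 3)*(q + 7)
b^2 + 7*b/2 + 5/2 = (b + 1)*(b + 5/2)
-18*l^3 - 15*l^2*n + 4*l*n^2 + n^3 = (-3*l + n)*(l + n)*(6*l + n)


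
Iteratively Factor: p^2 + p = (p)*(p + 1)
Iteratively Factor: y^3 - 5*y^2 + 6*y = (y - 2)*(y^2 - 3*y) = y*(y - 2)*(y - 3)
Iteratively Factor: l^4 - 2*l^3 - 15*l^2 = (l + 3)*(l^3 - 5*l^2) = l*(l + 3)*(l^2 - 5*l) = l*(l - 5)*(l + 3)*(l)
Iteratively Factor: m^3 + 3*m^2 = (m)*(m^2 + 3*m) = m^2*(m + 3)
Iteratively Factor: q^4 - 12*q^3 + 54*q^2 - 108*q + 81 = (q - 3)*(q^3 - 9*q^2 + 27*q - 27) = (q - 3)^2*(q^2 - 6*q + 9) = (q - 3)^3*(q - 3)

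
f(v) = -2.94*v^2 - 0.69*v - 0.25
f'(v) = -5.88*v - 0.69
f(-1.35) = -4.68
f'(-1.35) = 7.25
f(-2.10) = -11.77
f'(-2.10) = 11.66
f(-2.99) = -24.47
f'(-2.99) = 16.89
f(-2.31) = -14.34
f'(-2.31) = 12.89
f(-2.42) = -15.80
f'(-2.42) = 13.54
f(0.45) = -1.16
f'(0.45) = -3.34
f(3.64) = -41.72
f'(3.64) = -22.09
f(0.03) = -0.27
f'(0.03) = -0.87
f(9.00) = -244.60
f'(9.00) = -53.61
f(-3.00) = -24.64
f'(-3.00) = 16.95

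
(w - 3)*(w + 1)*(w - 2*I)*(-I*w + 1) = -I*w^4 - w^3 + 2*I*w^3 + 2*w^2 + I*w^2 + 3*w + 4*I*w + 6*I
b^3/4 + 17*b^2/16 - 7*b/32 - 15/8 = (b/4 + 1)*(b - 5/4)*(b + 3/2)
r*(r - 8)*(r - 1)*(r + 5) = r^4 - 4*r^3 - 37*r^2 + 40*r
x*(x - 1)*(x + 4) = x^3 + 3*x^2 - 4*x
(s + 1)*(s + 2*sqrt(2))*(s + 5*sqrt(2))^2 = s^4 + s^3 + 12*sqrt(2)*s^3 + 12*sqrt(2)*s^2 + 90*s^2 + 90*s + 100*sqrt(2)*s + 100*sqrt(2)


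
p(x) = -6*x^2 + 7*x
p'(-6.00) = 79.00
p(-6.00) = -258.00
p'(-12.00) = 151.00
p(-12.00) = -948.00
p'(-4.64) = 62.68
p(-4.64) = -161.66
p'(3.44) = -34.28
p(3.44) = -46.92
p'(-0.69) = 15.28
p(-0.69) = -7.69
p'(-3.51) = 49.12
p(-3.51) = -98.49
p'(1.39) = -9.68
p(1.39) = -1.86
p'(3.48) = -34.76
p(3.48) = -48.30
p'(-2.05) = 31.60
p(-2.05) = -39.56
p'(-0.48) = 12.76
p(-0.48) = -4.74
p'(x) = 7 - 12*x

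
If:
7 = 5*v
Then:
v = 7/5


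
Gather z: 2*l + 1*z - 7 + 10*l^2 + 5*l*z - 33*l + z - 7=10*l^2 - 31*l + z*(5*l + 2) - 14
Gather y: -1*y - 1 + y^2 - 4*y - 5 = y^2 - 5*y - 6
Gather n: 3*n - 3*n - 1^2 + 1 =0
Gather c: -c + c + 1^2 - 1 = 0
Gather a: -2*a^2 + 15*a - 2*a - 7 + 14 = -2*a^2 + 13*a + 7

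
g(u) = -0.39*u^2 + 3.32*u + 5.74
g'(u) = 3.32 - 0.78*u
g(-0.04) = 5.61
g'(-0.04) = 3.35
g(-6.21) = -29.92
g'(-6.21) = 8.16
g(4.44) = 12.79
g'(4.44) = -0.14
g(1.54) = 9.93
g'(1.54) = 2.12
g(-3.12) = -8.41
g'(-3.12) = 5.75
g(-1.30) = 0.76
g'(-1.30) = 4.33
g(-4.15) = -14.75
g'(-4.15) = 6.56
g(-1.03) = 1.91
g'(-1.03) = 4.12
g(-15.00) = -131.81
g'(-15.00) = 15.02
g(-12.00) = -90.26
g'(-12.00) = 12.68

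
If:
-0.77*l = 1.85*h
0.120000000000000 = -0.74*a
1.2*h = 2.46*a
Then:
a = -0.16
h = -0.33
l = 0.80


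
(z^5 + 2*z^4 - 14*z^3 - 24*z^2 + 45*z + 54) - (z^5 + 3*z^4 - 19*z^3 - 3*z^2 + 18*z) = -z^4 + 5*z^3 - 21*z^2 + 27*z + 54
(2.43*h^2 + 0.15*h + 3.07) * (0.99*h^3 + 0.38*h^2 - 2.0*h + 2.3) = 2.4057*h^5 + 1.0719*h^4 - 1.7637*h^3 + 6.4556*h^2 - 5.795*h + 7.061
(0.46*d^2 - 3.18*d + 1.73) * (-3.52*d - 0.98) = -1.6192*d^3 + 10.7428*d^2 - 2.9732*d - 1.6954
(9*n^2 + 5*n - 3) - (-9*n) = 9*n^2 + 14*n - 3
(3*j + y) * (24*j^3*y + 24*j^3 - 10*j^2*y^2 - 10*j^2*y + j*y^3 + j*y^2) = 72*j^4*y + 72*j^4 - 6*j^3*y^2 - 6*j^3*y - 7*j^2*y^3 - 7*j^2*y^2 + j*y^4 + j*y^3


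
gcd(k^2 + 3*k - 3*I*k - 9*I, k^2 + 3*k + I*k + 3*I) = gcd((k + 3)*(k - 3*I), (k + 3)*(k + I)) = k + 3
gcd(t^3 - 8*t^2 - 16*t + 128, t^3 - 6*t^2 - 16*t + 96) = t^2 - 16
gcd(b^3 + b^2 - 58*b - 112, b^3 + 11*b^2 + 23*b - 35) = b + 7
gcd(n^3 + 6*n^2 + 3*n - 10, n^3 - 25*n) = n + 5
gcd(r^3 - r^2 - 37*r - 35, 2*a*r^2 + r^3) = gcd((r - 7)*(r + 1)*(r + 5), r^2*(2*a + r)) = 1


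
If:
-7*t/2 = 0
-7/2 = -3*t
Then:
No Solution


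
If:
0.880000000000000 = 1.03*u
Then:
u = 0.85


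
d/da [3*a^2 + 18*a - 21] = 6*a + 18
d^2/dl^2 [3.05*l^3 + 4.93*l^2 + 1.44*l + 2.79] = 18.3*l + 9.86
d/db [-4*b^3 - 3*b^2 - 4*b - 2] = -12*b^2 - 6*b - 4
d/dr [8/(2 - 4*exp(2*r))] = 16*exp(2*r)/(2*exp(2*r) - 1)^2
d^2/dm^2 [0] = 0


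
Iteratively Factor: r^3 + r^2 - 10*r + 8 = (r - 1)*(r^2 + 2*r - 8) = (r - 2)*(r - 1)*(r + 4)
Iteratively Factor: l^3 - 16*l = (l + 4)*(l^2 - 4*l) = (l - 4)*(l + 4)*(l)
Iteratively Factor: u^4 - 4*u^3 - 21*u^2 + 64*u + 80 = (u + 4)*(u^3 - 8*u^2 + 11*u + 20) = (u + 1)*(u + 4)*(u^2 - 9*u + 20) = (u - 5)*(u + 1)*(u + 4)*(u - 4)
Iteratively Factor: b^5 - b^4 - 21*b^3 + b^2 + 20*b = (b - 1)*(b^4 - 21*b^2 - 20*b) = (b - 1)*(b + 1)*(b^3 - b^2 - 20*b) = (b - 5)*(b - 1)*(b + 1)*(b^2 + 4*b) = (b - 5)*(b - 1)*(b + 1)*(b + 4)*(b)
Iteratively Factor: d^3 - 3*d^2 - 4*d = (d)*(d^2 - 3*d - 4) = d*(d + 1)*(d - 4)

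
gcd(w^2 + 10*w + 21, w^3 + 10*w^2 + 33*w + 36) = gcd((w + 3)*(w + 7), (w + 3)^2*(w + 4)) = w + 3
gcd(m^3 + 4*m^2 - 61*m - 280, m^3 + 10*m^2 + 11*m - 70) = m^2 + 12*m + 35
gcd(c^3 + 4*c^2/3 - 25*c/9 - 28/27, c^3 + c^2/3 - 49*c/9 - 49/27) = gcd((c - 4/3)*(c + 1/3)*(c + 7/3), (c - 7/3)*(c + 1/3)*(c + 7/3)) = c^2 + 8*c/3 + 7/9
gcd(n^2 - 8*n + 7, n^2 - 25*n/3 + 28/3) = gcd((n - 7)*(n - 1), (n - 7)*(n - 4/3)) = n - 7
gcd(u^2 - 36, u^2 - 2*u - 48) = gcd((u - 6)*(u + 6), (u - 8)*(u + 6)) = u + 6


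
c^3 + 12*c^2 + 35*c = c*(c + 5)*(c + 7)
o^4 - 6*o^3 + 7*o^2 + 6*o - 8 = (o - 4)*(o - 2)*(o - 1)*(o + 1)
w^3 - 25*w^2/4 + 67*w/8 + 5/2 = (w - 4)*(w - 5/2)*(w + 1/4)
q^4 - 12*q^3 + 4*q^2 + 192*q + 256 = (q - 8)^2*(q + 2)^2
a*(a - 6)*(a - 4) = a^3 - 10*a^2 + 24*a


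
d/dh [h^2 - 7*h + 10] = 2*h - 7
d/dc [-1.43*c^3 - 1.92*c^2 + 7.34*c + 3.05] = -4.29*c^2 - 3.84*c + 7.34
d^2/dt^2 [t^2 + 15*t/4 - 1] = 2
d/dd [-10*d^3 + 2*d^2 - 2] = 2*d*(2 - 15*d)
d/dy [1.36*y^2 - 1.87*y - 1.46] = 2.72*y - 1.87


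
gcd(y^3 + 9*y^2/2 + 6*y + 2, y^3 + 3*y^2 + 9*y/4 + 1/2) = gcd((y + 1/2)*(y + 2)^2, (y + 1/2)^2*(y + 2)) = y^2 + 5*y/2 + 1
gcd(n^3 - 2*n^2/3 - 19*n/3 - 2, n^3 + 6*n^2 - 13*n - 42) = n^2 - n - 6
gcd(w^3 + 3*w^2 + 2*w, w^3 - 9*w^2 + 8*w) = w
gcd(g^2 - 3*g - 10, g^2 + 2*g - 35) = g - 5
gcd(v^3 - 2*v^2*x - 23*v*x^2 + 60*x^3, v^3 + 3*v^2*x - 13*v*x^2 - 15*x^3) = -v^2 - 2*v*x + 15*x^2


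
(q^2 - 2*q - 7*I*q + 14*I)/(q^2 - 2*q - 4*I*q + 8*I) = (q - 7*I)/(q - 4*I)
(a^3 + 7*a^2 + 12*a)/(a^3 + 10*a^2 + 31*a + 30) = a*(a + 4)/(a^2 + 7*a + 10)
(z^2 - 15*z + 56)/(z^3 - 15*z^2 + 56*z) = 1/z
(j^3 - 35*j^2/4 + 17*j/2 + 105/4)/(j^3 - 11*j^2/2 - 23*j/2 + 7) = (4*j^2 - 7*j - 15)/(2*(2*j^2 + 3*j - 2))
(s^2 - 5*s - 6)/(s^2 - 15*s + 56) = (s^2 - 5*s - 6)/(s^2 - 15*s + 56)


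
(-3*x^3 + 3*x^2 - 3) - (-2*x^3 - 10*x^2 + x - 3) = -x^3 + 13*x^2 - x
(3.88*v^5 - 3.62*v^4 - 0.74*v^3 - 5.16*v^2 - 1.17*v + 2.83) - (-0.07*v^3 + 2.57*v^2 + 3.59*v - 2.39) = 3.88*v^5 - 3.62*v^4 - 0.67*v^3 - 7.73*v^2 - 4.76*v + 5.22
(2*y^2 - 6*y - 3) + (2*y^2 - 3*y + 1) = 4*y^2 - 9*y - 2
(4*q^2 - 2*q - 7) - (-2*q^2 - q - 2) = 6*q^2 - q - 5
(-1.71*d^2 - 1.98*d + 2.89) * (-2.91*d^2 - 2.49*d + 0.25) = 4.9761*d^4 + 10.0197*d^3 - 3.9072*d^2 - 7.6911*d + 0.7225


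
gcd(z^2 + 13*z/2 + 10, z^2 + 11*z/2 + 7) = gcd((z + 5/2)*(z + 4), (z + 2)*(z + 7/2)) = 1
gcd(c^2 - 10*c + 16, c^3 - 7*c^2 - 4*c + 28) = c - 2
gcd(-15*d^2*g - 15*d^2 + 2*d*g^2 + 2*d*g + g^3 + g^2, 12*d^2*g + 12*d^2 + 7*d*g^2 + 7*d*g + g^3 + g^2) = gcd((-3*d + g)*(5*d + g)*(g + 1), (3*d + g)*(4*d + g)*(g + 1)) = g + 1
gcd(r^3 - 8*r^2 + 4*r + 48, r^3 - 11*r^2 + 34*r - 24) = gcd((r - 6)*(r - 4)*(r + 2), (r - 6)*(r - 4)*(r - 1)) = r^2 - 10*r + 24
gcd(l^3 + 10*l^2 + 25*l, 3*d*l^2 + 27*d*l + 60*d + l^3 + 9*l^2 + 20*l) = l + 5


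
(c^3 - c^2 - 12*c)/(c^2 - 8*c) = (c^2 - c - 12)/(c - 8)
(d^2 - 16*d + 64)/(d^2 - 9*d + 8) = (d - 8)/(d - 1)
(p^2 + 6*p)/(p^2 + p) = (p + 6)/(p + 1)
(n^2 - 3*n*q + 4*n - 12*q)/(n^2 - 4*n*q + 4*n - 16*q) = (-n + 3*q)/(-n + 4*q)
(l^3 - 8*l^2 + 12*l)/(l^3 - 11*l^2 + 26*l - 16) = l*(l - 6)/(l^2 - 9*l + 8)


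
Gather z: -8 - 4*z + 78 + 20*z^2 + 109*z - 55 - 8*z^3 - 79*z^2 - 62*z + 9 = -8*z^3 - 59*z^2 + 43*z + 24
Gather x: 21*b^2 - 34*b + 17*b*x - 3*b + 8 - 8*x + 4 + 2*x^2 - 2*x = 21*b^2 - 37*b + 2*x^2 + x*(17*b - 10) + 12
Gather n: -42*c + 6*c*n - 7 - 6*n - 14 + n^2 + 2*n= -42*c + n^2 + n*(6*c - 4) - 21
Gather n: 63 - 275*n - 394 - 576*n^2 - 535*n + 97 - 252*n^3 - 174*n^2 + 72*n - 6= -252*n^3 - 750*n^2 - 738*n - 240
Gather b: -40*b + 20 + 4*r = -40*b + 4*r + 20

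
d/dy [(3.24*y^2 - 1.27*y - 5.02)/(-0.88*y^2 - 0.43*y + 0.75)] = (-2.5108*y^2 - 3.9752*y - 3.1111)/(0.7744*y^4 + 0.7568*y^3 - 1.1351*y^2 - 0.645*y + 0.5625)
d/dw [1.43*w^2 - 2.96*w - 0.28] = 2.86*w - 2.96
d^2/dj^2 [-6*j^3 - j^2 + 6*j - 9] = -36*j - 2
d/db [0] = 0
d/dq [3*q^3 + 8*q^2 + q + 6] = 9*q^2 + 16*q + 1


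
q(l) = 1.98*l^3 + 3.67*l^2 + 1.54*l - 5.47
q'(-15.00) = 1227.94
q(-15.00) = -5885.32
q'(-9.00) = 416.62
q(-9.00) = -1165.48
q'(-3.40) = 45.25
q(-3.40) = -46.10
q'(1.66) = 30.09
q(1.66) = 16.26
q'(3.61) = 105.45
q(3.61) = 141.07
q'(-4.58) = 92.52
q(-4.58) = -125.76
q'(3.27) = 89.06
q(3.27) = 108.04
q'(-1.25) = 1.65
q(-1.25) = -5.53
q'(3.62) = 105.95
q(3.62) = 142.13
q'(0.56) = 7.51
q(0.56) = -3.11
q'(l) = 5.94*l^2 + 7.34*l + 1.54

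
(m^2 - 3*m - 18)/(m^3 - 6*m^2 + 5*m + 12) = (m^2 - 3*m - 18)/(m^3 - 6*m^2 + 5*m + 12)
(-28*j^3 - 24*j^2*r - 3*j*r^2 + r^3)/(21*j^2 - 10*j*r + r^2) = (4*j^2 + 4*j*r + r^2)/(-3*j + r)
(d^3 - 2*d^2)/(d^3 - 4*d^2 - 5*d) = d*(2 - d)/(-d^2 + 4*d + 5)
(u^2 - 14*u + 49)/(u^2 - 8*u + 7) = (u - 7)/(u - 1)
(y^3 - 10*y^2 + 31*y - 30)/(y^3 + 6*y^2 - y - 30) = (y^2 - 8*y + 15)/(y^2 + 8*y + 15)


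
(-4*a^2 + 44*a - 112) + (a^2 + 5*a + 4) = -3*a^2 + 49*a - 108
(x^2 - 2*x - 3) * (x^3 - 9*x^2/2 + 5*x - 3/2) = x^5 - 13*x^4/2 + 11*x^3 + 2*x^2 - 12*x + 9/2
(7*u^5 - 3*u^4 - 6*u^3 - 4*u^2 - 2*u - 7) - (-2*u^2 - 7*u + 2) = 7*u^5 - 3*u^4 - 6*u^3 - 2*u^2 + 5*u - 9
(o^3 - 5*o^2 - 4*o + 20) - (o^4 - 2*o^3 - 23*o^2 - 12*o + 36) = -o^4 + 3*o^3 + 18*o^2 + 8*o - 16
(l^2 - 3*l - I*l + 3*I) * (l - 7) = l^3 - 10*l^2 - I*l^2 + 21*l + 10*I*l - 21*I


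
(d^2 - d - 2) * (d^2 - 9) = d^4 - d^3 - 11*d^2 + 9*d + 18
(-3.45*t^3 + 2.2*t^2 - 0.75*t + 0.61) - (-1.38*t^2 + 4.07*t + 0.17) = -3.45*t^3 + 3.58*t^2 - 4.82*t + 0.44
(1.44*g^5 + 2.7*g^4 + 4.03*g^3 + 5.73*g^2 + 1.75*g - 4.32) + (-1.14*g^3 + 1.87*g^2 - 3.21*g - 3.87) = 1.44*g^5 + 2.7*g^4 + 2.89*g^3 + 7.6*g^2 - 1.46*g - 8.19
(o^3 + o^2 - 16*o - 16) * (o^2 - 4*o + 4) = o^5 - 3*o^4 - 16*o^3 + 52*o^2 - 64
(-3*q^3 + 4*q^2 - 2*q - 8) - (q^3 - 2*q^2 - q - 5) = -4*q^3 + 6*q^2 - q - 3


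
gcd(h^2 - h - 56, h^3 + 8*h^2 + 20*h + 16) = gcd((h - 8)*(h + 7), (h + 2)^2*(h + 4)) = 1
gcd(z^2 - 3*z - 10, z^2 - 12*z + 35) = z - 5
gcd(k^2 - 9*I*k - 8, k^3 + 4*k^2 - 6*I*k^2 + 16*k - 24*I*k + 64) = k - 8*I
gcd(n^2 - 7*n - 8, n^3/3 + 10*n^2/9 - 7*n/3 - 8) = 1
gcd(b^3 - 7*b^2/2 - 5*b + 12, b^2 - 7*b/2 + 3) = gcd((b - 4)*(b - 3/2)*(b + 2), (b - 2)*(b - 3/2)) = b - 3/2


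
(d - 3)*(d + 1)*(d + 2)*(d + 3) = d^4 + 3*d^3 - 7*d^2 - 27*d - 18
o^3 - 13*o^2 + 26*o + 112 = (o - 8)*(o - 7)*(o + 2)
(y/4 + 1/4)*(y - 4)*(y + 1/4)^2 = y^4/4 - 5*y^3/8 - 87*y^2/64 - 35*y/64 - 1/16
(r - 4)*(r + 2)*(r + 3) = r^3 + r^2 - 14*r - 24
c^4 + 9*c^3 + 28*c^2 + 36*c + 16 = (c + 1)*(c + 2)^2*(c + 4)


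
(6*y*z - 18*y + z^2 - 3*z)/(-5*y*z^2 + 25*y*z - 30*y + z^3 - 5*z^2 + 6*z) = (-6*y - z)/(5*y*z - 10*y - z^2 + 2*z)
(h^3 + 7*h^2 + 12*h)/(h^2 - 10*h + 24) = h*(h^2 + 7*h + 12)/(h^2 - 10*h + 24)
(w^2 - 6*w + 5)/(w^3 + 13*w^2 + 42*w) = (w^2 - 6*w + 5)/(w*(w^2 + 13*w + 42))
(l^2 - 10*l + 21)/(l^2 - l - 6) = (l - 7)/(l + 2)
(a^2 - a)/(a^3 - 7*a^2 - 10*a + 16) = a/(a^2 - 6*a - 16)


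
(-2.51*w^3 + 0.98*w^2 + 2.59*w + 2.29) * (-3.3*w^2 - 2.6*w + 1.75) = 8.283*w^5 + 3.292*w^4 - 15.4875*w^3 - 12.576*w^2 - 1.4215*w + 4.0075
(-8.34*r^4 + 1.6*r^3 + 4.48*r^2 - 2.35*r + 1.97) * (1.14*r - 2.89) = -9.5076*r^5 + 25.9266*r^4 + 0.483199999999999*r^3 - 15.6262*r^2 + 9.0373*r - 5.6933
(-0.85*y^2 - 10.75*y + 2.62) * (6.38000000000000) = -5.423*y^2 - 68.585*y + 16.7156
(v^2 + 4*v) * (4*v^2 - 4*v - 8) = 4*v^4 + 12*v^3 - 24*v^2 - 32*v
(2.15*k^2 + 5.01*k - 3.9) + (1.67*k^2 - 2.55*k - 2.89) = 3.82*k^2 + 2.46*k - 6.79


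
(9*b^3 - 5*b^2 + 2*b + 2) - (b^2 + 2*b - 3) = 9*b^3 - 6*b^2 + 5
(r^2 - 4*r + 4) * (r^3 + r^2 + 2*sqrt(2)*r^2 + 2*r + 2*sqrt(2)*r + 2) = r^5 - 3*r^4 + 2*sqrt(2)*r^4 - 6*sqrt(2)*r^3 + 2*r^3 - 2*r^2 + 8*sqrt(2)*r + 8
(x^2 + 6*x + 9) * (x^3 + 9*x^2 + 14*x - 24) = x^5 + 15*x^4 + 77*x^3 + 141*x^2 - 18*x - 216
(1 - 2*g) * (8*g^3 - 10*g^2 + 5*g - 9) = -16*g^4 + 28*g^3 - 20*g^2 + 23*g - 9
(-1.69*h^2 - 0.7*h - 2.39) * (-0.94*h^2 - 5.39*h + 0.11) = 1.5886*h^4 + 9.7671*h^3 + 5.8337*h^2 + 12.8051*h - 0.2629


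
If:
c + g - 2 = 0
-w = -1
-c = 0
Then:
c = 0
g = 2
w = 1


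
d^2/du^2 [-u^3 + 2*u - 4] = -6*u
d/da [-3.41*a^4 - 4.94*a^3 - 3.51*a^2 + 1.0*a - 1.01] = -13.64*a^3 - 14.82*a^2 - 7.02*a + 1.0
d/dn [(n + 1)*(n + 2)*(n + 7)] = 3*n^2 + 20*n + 23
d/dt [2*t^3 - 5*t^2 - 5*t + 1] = 6*t^2 - 10*t - 5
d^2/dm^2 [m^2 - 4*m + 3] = 2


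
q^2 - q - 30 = (q - 6)*(q + 5)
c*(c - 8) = c^2 - 8*c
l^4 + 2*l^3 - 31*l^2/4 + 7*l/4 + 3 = (l - 3/2)*(l - 1)*(l + 1/2)*(l + 4)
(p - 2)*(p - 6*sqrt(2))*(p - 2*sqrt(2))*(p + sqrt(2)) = p^4 - 7*sqrt(2)*p^3 - 2*p^3 + 8*p^2 + 14*sqrt(2)*p^2 - 16*p + 24*sqrt(2)*p - 48*sqrt(2)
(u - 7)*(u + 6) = u^2 - u - 42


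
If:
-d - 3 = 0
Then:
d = -3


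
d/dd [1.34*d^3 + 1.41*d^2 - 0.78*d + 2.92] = 4.02*d^2 + 2.82*d - 0.78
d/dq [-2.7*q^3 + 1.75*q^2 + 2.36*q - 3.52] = -8.1*q^2 + 3.5*q + 2.36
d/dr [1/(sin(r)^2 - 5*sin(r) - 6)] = (5 - 2*sin(r))*cos(r)/((sin(r) - 6)^2*(sin(r) + 1)^2)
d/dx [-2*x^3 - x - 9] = -6*x^2 - 1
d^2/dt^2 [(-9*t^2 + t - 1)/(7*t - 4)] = -330/(343*t^3 - 588*t^2 + 336*t - 64)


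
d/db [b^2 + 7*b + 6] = 2*b + 7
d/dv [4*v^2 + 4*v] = 8*v + 4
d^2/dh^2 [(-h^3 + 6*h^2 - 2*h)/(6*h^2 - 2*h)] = -1/(27*h^3 - 27*h^2 + 9*h - 1)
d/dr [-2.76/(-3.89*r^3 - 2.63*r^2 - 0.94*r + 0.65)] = (-32.2092*r^2 - 14.5176*r - 2.5944)/(3.89*r^3 + 2.63*r^2 + 0.94*r - 0.65)^2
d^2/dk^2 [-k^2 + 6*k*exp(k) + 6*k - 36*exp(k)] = 6*k*exp(k) - 24*exp(k) - 2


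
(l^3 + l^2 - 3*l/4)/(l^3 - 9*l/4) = (2*l - 1)/(2*l - 3)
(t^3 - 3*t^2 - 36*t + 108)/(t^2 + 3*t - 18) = t - 6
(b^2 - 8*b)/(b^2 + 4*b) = (b - 8)/(b + 4)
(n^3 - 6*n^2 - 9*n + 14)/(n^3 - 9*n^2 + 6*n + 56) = (n - 1)/(n - 4)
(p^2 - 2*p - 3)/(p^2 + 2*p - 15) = (p + 1)/(p + 5)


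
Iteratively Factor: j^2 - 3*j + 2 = (j - 2)*(j - 1)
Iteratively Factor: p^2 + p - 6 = (p - 2)*(p + 3)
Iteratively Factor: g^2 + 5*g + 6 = (g + 2)*(g + 3)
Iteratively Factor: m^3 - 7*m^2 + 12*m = (m - 3)*(m^2 - 4*m) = m*(m - 3)*(m - 4)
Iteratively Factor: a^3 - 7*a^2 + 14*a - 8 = (a - 4)*(a^2 - 3*a + 2) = (a - 4)*(a - 1)*(a - 2)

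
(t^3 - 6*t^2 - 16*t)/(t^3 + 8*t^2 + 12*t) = (t - 8)/(t + 6)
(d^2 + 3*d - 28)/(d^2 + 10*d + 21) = (d - 4)/(d + 3)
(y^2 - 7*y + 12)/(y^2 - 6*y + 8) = (y - 3)/(y - 2)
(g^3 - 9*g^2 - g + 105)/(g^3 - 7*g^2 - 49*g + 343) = (g^2 - 2*g - 15)/(g^2 - 49)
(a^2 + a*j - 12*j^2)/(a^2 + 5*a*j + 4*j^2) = (a - 3*j)/(a + j)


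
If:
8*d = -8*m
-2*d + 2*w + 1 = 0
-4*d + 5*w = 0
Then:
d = 5/2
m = -5/2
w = 2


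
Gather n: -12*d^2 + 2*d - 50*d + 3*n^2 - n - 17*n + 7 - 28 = -12*d^2 - 48*d + 3*n^2 - 18*n - 21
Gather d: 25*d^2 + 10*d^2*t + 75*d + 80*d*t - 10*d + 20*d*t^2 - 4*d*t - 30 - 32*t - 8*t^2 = d^2*(10*t + 25) + d*(20*t^2 + 76*t + 65) - 8*t^2 - 32*t - 30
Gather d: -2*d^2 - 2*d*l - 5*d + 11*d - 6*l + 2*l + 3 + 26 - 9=-2*d^2 + d*(6 - 2*l) - 4*l + 20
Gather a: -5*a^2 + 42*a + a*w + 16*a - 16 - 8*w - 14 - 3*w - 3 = -5*a^2 + a*(w + 58) - 11*w - 33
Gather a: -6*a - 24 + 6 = -6*a - 18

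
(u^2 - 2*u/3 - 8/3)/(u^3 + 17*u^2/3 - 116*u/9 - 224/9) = 3*(u - 2)/(3*u^2 + 13*u - 56)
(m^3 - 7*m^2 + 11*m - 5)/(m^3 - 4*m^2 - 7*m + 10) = (m - 1)/(m + 2)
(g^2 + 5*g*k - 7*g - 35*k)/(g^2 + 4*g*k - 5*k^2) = (g - 7)/(g - k)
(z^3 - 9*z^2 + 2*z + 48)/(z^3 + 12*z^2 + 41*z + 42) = (z^2 - 11*z + 24)/(z^2 + 10*z + 21)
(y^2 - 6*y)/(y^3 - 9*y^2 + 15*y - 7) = y*(y - 6)/(y^3 - 9*y^2 + 15*y - 7)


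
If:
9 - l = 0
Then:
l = 9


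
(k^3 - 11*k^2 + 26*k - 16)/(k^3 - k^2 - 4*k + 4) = (k - 8)/(k + 2)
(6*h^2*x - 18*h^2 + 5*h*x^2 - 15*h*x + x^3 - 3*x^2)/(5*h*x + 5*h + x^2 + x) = (6*h^2*x - 18*h^2 + 5*h*x^2 - 15*h*x + x^3 - 3*x^2)/(5*h*x + 5*h + x^2 + x)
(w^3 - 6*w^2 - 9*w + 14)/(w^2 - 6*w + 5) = (w^2 - 5*w - 14)/(w - 5)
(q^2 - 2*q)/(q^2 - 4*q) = (q - 2)/(q - 4)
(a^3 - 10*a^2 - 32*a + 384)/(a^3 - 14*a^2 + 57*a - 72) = (a^2 - 2*a - 48)/(a^2 - 6*a + 9)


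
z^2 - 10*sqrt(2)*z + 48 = (z - 6*sqrt(2))*(z - 4*sqrt(2))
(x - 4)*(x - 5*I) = x^2 - 4*x - 5*I*x + 20*I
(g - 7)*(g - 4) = g^2 - 11*g + 28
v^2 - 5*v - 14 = (v - 7)*(v + 2)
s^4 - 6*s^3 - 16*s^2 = s^2*(s - 8)*(s + 2)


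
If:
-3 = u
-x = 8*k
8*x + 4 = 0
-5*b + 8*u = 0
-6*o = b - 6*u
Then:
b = -24/5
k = 1/16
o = -11/5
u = -3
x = -1/2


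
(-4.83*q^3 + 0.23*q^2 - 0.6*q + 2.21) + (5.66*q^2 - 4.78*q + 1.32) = -4.83*q^3 + 5.89*q^2 - 5.38*q + 3.53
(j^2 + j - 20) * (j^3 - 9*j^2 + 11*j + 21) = j^5 - 8*j^4 - 18*j^3 + 212*j^2 - 199*j - 420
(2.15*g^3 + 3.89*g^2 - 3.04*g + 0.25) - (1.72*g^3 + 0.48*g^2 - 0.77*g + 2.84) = 0.43*g^3 + 3.41*g^2 - 2.27*g - 2.59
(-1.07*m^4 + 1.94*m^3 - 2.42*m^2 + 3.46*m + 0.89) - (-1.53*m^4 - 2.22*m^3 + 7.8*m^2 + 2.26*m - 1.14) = 0.46*m^4 + 4.16*m^3 - 10.22*m^2 + 1.2*m + 2.03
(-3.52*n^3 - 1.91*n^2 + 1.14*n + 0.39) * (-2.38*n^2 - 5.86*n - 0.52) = 8.3776*n^5 + 25.173*n^4 + 10.3098*n^3 - 6.6154*n^2 - 2.8782*n - 0.2028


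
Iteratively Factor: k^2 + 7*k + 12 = (k + 3)*(k + 4)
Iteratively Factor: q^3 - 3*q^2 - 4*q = (q + 1)*(q^2 - 4*q) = q*(q + 1)*(q - 4)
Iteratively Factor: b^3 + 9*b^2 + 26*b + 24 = (b + 3)*(b^2 + 6*b + 8) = (b + 2)*(b + 3)*(b + 4)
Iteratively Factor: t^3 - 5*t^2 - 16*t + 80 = (t - 4)*(t^2 - t - 20) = (t - 5)*(t - 4)*(t + 4)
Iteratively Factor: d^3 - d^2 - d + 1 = (d - 1)*(d^2 - 1) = (d - 1)*(d + 1)*(d - 1)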